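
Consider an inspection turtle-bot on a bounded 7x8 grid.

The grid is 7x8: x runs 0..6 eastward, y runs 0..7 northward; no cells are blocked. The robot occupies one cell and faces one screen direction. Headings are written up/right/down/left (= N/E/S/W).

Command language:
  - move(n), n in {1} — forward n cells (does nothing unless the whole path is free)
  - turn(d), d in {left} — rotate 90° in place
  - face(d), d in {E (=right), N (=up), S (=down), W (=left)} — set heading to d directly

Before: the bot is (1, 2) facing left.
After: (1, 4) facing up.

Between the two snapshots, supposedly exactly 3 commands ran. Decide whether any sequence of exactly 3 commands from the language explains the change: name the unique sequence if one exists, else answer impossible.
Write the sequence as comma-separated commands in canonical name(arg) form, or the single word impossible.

key: running move(1) before face(N) would end elsewhere — order is forced
from: (1, 2) facing left
[1] after face(N): (1, 2) facing up
[2] after move(1): (1, 3) facing up
[3] after move(1): (1, 4) facing up
no other 3-command option fits: unique.

face(N), move(1), move(1)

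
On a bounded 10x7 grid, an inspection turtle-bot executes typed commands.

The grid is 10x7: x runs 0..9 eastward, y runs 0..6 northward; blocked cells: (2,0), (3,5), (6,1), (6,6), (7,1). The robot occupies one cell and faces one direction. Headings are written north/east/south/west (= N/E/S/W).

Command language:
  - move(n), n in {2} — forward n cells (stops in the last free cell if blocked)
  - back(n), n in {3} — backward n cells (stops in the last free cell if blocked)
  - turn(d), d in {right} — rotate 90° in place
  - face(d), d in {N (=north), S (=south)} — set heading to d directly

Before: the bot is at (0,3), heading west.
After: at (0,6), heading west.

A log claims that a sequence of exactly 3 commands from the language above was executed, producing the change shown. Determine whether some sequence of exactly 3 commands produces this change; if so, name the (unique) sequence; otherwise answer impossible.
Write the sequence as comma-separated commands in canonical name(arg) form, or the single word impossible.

key: heading stays W — rotations cancel among the 3 commands
begin: at (0,3), heading west
t=1 face(S) ⇒ at (0,3), heading south
t=2 back(3) ⇒ at (0,6), heading south
t=3 turn(right) ⇒ at (0,6), heading west
uniquely the one of 125 3-step routes that fits.

face(S), back(3), turn(right)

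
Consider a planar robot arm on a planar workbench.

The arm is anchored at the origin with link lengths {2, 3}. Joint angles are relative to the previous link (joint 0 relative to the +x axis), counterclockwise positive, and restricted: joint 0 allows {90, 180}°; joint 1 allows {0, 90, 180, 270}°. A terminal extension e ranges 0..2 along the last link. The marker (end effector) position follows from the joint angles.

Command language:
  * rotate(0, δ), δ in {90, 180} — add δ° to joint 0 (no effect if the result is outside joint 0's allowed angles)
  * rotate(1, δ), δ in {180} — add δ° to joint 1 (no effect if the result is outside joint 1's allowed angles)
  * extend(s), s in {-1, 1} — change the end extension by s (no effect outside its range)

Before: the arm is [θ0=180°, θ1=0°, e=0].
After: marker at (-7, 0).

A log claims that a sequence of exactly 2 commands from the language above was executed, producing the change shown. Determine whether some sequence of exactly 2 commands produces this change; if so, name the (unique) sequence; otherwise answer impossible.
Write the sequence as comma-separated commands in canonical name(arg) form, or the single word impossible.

extend(1), extend(1)

begin: [θ0=180°, θ1=0°, e=0]
[1] after extend(1): [θ0=180°, θ1=0°, e=1]
[2] after extend(1): [θ0=180°, θ1=0°, e=2]
all 25 alternatives checked — unique.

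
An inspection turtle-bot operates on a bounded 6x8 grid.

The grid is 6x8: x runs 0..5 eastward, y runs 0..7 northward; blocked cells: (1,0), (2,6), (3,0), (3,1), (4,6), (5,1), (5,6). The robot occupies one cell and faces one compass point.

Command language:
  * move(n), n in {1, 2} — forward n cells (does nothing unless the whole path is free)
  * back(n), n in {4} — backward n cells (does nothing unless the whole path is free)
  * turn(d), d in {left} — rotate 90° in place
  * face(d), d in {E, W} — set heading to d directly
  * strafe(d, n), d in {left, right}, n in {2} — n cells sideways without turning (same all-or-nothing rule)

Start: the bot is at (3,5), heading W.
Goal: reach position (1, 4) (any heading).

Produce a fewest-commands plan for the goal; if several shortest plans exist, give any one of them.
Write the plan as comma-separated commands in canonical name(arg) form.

from: at (3,5), heading W
[1] after move(2): at (1,5), heading W
[2] after turn(left): at (1,5), heading S
[3] after move(1): at (1,4), heading S
no 2-step plan works, so 3 is optimal.

move(2), turn(left), move(1)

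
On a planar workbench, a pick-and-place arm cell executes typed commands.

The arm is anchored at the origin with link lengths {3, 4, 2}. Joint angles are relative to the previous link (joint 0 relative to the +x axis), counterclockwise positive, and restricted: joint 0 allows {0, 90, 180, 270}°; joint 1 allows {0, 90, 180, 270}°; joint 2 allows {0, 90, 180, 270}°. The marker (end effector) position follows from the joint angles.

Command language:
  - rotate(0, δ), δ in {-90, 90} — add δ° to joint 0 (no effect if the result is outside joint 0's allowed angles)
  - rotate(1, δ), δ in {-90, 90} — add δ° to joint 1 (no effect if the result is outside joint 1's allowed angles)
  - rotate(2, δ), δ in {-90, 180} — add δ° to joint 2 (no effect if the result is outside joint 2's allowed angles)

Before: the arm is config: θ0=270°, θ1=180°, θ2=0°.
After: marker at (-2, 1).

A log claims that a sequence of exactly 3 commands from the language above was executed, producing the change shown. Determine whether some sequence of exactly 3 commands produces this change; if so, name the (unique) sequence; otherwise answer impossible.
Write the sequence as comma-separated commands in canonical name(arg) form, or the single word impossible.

start: config: θ0=270°, θ1=180°, θ2=0°
[1] after rotate(2, -90): config: θ0=270°, θ1=180°, θ2=270°
[2] after rotate(2, -90): config: θ0=270°, θ1=180°, θ2=180°
[3] after rotate(2, -90): config: θ0=270°, θ1=180°, θ2=90°
no other 3-command option fits: unique.

rotate(2, -90), rotate(2, -90), rotate(2, -90)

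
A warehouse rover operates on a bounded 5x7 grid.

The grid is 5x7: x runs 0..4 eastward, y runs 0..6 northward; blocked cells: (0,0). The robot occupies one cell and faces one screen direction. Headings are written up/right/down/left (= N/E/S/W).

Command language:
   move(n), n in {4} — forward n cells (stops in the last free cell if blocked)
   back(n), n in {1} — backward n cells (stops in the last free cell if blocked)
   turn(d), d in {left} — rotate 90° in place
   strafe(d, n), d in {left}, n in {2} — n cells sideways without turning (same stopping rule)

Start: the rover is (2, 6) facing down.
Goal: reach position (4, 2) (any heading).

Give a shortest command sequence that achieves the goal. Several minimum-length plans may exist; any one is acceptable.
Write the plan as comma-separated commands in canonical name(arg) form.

t0: (2, 6) facing down
step 1 (strafe(left, 2)): (4, 6) facing down
step 2 (move(4)): (4, 2) facing down
shorter routes all fall short; 2 is best.

strafe(left, 2), move(4)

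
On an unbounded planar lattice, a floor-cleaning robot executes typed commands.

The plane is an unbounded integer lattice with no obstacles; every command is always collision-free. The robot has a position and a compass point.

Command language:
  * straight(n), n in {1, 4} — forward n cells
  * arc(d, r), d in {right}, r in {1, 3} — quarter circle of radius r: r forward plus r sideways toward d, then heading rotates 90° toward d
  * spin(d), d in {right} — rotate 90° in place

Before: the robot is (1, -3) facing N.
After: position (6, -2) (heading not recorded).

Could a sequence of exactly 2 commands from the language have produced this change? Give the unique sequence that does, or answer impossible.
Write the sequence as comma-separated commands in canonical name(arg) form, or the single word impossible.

arc(right, 1), straight(4)

key: running straight(4) before arc(right, 1) would end elsewhere — order is forced
start: (1, -3) facing N
1. arc(right, 1) → (2, -2) facing E
2. straight(4) → (6, -2) facing E
no other 2-command option fits: unique.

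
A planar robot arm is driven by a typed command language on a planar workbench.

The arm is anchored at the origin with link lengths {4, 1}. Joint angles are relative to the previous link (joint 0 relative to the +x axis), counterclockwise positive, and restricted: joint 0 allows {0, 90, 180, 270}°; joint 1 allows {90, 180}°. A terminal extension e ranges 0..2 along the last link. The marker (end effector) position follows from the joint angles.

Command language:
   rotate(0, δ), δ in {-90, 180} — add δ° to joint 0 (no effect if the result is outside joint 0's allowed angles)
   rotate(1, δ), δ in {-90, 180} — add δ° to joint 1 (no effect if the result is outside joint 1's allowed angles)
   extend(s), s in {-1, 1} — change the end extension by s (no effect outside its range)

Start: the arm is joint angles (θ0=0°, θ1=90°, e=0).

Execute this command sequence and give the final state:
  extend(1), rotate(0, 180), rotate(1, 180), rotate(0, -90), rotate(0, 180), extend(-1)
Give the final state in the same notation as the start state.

joint angles (θ0=270°, θ1=90°, e=0)

initial: joint angles (θ0=0°, θ1=90°, e=0)
t=1 extend(1) ⇒ joint angles (θ0=0°, θ1=90°, e=1)
t=2 rotate(0, 180) ⇒ joint angles (θ0=180°, θ1=90°, e=1)
t=3 rotate(1, 180) ⇒ joint angles (θ0=180°, θ1=90°, e=1)
t=4 rotate(0, -90) ⇒ joint angles (θ0=90°, θ1=90°, e=1)
t=5 rotate(0, 180) ⇒ joint angles (θ0=270°, θ1=90°, e=1)
t=6 extend(-1) ⇒ joint angles (θ0=270°, θ1=90°, e=0)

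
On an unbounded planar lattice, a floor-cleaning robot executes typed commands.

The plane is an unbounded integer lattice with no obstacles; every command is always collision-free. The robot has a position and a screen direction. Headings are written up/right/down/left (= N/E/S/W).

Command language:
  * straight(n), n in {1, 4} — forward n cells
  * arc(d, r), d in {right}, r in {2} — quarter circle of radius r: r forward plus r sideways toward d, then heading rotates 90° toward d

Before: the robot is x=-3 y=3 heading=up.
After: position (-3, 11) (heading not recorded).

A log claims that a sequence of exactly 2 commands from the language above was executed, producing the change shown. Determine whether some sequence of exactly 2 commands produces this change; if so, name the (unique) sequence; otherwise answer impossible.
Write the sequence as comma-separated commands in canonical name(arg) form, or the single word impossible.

straight(4), straight(4)

initial: x=-3 y=3 heading=up
[1] after straight(4): x=-3 y=7 heading=up
[2] after straight(4): x=-3 y=11 heading=up
uniquely the one of 9 2-step routes that fits.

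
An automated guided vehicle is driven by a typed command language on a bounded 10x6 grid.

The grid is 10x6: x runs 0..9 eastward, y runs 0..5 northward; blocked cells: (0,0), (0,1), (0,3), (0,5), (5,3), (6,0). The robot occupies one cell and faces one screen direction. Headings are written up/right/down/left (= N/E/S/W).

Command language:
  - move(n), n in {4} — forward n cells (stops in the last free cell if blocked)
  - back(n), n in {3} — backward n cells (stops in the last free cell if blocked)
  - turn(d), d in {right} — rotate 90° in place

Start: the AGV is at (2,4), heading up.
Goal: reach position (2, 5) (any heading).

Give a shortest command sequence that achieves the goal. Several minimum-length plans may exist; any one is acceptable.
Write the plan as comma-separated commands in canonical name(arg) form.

from: at (2,4), heading up
1. move(4) → at (2,5), heading up
nothing shorter than 1 reaches the goal.

move(4)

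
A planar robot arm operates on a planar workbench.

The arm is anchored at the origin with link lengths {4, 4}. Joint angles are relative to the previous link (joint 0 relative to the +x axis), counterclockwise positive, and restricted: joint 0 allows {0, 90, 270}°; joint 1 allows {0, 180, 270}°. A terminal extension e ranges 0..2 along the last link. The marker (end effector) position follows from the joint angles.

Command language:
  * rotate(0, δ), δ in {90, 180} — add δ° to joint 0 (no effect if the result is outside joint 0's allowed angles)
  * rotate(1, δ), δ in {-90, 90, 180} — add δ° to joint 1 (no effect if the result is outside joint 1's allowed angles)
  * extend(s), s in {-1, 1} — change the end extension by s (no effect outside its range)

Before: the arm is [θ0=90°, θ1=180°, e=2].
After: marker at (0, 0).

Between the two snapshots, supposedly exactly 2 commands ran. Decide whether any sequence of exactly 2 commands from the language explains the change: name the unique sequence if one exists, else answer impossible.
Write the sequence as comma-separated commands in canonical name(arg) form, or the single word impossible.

begin: [θ0=90°, θ1=180°, e=2]
1. extend(-1) → [θ0=90°, θ1=180°, e=1]
2. extend(-1) → [θ0=90°, θ1=180°, e=0]
uniquely the one of 49 2-step routes that fits.

extend(-1), extend(-1)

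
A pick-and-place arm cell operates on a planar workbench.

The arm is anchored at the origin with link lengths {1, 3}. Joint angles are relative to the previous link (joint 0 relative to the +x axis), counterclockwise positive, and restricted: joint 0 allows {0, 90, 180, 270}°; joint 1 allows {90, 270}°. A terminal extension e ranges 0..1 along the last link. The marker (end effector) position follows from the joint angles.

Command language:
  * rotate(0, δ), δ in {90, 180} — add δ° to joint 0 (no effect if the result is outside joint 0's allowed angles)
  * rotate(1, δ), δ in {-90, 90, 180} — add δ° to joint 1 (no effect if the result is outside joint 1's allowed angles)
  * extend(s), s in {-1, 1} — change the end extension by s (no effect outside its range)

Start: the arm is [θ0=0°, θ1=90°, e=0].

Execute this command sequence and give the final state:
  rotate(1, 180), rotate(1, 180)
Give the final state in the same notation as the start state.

[θ0=0°, θ1=90°, e=0]

t0: [θ0=0°, θ1=90°, e=0]
step 1 (rotate(1, 180)): [θ0=0°, θ1=270°, e=0]
step 2 (rotate(1, 180)): [θ0=0°, θ1=90°, e=0]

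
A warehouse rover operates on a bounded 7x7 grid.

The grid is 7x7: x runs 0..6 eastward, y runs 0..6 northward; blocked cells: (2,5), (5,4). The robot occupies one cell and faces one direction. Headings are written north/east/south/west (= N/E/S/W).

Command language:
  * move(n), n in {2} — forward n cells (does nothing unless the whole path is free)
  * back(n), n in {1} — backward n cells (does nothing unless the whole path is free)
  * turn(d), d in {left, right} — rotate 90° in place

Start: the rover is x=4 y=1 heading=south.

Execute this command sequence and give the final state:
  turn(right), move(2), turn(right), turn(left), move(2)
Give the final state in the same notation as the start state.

start: x=4 y=1 heading=south
1. turn(right) → x=4 y=1 heading=west
2. move(2) → x=2 y=1 heading=west
3. turn(right) → x=2 y=1 heading=north
4. turn(left) → x=2 y=1 heading=west
5. move(2) → x=0 y=1 heading=west

x=0 y=1 heading=west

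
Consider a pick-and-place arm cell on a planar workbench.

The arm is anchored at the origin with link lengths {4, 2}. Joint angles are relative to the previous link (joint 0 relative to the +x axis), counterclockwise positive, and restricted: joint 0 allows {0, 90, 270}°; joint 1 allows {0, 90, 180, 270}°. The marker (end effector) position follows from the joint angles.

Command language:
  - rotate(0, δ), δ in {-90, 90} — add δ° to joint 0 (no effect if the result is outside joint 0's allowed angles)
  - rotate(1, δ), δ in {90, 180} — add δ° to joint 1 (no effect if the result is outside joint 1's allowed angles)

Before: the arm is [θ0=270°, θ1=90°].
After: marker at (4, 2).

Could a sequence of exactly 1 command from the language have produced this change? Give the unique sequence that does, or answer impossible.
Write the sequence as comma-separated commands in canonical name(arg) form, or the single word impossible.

start: [θ0=270°, θ1=90°]
[1] after rotate(0, 90): [θ0=0°, θ1=90°]
uniquely the one of 4 1-step routes that fits.

rotate(0, 90)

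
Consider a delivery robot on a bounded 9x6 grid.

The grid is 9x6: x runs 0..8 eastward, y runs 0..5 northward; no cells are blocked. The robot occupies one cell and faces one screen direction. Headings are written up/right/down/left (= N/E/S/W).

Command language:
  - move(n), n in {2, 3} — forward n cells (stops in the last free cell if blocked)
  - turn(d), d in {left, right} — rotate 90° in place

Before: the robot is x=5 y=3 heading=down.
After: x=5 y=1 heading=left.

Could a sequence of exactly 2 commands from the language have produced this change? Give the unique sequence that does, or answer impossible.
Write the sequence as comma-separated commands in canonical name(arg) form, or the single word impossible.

move(2), turn(right)

key: cell and facing (now W) both changed — the 2 commands mix motion and turning
begin: x=5 y=3 heading=down
1. move(2) → x=5 y=1 heading=down
2. turn(right) → x=5 y=1 heading=left
all 16 alternatives checked — unique.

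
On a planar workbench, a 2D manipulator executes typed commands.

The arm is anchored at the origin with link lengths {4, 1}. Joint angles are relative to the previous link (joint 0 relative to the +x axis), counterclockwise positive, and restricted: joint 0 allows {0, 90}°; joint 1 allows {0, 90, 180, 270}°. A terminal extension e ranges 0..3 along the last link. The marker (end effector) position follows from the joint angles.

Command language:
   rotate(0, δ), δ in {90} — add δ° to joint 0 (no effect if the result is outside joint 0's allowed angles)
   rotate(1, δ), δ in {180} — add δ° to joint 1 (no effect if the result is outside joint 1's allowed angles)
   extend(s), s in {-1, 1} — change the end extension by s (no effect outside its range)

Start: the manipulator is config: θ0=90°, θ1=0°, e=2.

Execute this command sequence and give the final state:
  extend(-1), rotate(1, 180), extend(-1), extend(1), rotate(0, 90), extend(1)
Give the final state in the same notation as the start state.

t0: config: θ0=90°, θ1=0°, e=2
step 1 (extend(-1)): config: θ0=90°, θ1=0°, e=1
step 2 (rotate(1, 180)): config: θ0=90°, θ1=180°, e=1
step 3 (extend(-1)): config: θ0=90°, θ1=180°, e=0
step 4 (extend(1)): config: θ0=90°, θ1=180°, e=1
step 5 (rotate(0, 90)): config: θ0=90°, θ1=180°, e=1
step 6 (extend(1)): config: θ0=90°, θ1=180°, e=2

config: θ0=90°, θ1=180°, e=2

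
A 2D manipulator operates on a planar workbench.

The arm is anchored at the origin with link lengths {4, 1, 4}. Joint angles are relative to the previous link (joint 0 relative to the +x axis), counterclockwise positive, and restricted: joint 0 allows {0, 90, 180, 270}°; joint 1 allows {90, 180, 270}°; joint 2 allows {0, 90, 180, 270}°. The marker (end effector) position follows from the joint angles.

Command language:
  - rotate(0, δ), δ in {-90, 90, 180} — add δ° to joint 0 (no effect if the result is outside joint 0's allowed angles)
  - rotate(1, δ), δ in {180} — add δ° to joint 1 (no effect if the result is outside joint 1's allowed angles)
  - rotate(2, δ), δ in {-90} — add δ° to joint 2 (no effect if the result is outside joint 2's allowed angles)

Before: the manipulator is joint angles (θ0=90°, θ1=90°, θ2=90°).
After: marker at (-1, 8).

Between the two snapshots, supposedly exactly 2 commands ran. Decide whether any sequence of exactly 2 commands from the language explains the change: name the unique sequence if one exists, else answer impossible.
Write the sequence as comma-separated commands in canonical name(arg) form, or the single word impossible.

rotate(2, -90), rotate(2, -90)

begin: joint angles (θ0=90°, θ1=90°, θ2=90°)
t=1 rotate(2, -90) ⇒ joint angles (θ0=90°, θ1=90°, θ2=0°)
t=2 rotate(2, -90) ⇒ joint angles (θ0=90°, θ1=90°, θ2=270°)
no other 2-command option fits: unique.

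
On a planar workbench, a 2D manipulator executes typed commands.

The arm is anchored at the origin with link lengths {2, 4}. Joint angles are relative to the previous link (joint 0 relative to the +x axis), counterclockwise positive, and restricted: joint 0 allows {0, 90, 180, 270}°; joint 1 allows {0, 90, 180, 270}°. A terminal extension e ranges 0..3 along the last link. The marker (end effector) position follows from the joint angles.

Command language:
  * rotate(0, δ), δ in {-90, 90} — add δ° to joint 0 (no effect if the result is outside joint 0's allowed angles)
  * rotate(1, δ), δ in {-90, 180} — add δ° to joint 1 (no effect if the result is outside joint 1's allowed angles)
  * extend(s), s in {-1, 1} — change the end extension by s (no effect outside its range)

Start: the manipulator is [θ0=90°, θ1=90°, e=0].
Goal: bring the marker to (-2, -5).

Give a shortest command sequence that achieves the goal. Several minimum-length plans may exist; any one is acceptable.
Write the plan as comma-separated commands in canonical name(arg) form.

extend(1), rotate(0, 90)

start: [θ0=90°, θ1=90°, e=0]
[1] after extend(1): [θ0=90°, θ1=90°, e=1]
[2] after rotate(0, 90): [θ0=180°, θ1=90°, e=1]
shorter routes all fall short; 2 is best.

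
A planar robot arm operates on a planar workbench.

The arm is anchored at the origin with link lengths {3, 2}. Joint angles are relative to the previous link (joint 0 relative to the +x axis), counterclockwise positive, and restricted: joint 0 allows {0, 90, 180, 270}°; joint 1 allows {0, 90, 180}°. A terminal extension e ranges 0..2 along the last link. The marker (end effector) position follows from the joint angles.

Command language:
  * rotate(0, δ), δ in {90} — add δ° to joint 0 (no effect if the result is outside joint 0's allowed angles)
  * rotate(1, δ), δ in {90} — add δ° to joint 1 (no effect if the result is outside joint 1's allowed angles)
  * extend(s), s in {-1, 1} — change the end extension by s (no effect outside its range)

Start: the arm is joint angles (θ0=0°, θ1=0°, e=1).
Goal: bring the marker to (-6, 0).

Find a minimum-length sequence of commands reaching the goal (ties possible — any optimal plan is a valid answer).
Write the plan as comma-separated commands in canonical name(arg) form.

rotate(0, 90), rotate(0, 90)

start: joint angles (θ0=0°, θ1=0°, e=1)
t=1 rotate(0, 90) ⇒ joint angles (θ0=90°, θ1=0°, e=1)
t=2 rotate(0, 90) ⇒ joint angles (θ0=180°, θ1=0°, e=1)
no 1-step plan works, so 2 is optimal.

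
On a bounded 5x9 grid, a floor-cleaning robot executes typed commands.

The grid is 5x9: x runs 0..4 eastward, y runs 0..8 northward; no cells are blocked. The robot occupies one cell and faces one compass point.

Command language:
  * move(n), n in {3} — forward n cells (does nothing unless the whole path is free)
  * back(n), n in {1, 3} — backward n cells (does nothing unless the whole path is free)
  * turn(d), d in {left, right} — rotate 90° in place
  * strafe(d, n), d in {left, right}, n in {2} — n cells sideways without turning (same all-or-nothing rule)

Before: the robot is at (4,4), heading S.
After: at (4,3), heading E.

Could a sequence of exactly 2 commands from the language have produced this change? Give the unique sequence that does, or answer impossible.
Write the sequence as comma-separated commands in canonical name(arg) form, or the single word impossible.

every 2-command combo misses the target.

impossible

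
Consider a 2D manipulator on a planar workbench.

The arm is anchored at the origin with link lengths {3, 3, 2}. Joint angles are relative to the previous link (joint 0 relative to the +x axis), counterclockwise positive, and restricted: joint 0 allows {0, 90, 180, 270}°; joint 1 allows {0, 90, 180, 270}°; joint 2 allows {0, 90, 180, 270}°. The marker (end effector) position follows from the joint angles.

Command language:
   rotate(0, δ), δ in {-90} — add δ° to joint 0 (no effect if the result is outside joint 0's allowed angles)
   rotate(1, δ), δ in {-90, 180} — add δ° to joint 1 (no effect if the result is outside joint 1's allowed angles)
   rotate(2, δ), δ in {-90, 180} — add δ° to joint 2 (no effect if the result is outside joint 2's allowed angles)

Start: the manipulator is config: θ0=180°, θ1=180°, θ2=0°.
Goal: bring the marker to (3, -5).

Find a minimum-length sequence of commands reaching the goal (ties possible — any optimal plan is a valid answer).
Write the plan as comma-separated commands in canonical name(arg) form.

rotate(1, -90), rotate(0, -90), rotate(0, -90), rotate(1, 180)

start: config: θ0=180°, θ1=180°, θ2=0°
[1] after rotate(1, -90): config: θ0=180°, θ1=90°, θ2=0°
[2] after rotate(0, -90): config: θ0=90°, θ1=90°, θ2=0°
[3] after rotate(0, -90): config: θ0=0°, θ1=90°, θ2=0°
[4] after rotate(1, 180): config: θ0=0°, θ1=270°, θ2=0°
shorter routes all fall short; 4 is best.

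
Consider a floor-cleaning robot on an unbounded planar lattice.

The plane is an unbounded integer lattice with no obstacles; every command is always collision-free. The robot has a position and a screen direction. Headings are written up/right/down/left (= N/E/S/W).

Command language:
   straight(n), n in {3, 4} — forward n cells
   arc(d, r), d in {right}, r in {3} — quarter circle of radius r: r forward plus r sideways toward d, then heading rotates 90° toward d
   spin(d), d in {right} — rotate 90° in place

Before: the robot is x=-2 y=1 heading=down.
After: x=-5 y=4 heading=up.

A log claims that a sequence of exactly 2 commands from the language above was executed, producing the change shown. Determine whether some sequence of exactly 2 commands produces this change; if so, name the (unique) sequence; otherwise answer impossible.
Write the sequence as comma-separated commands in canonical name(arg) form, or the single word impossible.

key: running arc(right, 3) before spin(right) would end elsewhere — order is forced
initial: x=-2 y=1 heading=down
t=1 spin(right) ⇒ x=-2 y=1 heading=left
t=2 arc(right, 3) ⇒ x=-5 y=4 heading=up
no rival 2-sequence matches.

spin(right), arc(right, 3)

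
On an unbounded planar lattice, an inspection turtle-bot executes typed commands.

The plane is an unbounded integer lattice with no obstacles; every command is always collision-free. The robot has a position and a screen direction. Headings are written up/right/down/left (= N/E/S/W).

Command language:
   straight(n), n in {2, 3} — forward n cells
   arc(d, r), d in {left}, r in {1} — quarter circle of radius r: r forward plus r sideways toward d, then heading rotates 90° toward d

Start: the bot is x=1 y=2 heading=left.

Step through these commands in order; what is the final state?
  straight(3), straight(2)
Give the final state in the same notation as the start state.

start: x=1 y=2 heading=left
1. straight(3) → x=-2 y=2 heading=left
2. straight(2) → x=-4 y=2 heading=left

x=-4 y=2 heading=left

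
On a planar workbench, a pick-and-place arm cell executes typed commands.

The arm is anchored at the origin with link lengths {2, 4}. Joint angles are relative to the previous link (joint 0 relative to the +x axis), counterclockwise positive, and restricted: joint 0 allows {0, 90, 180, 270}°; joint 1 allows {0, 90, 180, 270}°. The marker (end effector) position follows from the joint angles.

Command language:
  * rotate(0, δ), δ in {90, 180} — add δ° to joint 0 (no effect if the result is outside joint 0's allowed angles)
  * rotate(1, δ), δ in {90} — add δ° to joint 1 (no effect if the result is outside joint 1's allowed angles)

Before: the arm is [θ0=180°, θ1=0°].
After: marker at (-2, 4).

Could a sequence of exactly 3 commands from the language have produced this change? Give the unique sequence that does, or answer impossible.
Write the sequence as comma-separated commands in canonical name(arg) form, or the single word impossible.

t0: [θ0=180°, θ1=0°]
[1] after rotate(1, 90): [θ0=180°, θ1=90°]
[2] after rotate(1, 90): [θ0=180°, θ1=180°]
[3] after rotate(1, 90): [θ0=180°, θ1=270°]
no other 3-command option fits: unique.

rotate(1, 90), rotate(1, 90), rotate(1, 90)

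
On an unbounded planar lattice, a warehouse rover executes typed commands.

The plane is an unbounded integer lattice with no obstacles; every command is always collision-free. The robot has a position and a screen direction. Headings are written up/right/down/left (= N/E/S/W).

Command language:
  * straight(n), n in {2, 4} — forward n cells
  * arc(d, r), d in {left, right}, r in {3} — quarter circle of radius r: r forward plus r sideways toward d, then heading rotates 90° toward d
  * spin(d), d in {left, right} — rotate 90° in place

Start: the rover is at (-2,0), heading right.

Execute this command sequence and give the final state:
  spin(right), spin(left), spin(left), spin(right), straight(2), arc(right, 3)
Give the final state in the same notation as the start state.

at (3,-3), heading down

t0: at (-2,0), heading right
[1] after spin(right): at (-2,0), heading down
[2] after spin(left): at (-2,0), heading right
[3] after spin(left): at (-2,0), heading up
[4] after spin(right): at (-2,0), heading right
[5] after straight(2): at (0,0), heading right
[6] after arc(right, 3): at (3,-3), heading down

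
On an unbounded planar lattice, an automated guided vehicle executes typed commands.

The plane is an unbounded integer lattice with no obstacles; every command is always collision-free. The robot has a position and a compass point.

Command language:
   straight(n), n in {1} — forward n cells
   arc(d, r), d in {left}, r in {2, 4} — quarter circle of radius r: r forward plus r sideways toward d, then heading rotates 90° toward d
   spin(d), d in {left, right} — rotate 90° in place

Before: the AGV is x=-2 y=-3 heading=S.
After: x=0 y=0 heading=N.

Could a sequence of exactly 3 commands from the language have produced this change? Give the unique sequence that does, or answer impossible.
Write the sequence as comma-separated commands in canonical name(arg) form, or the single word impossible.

key: order matters: swapping spin(left) and straight(1) lands elsewhere
start: x=-2 y=-3 heading=S
t=1 spin(left) ⇒ x=-2 y=-3 heading=E
t=2 arc(left, 2) ⇒ x=0 y=-1 heading=N
t=3 straight(1) ⇒ x=0 y=0 heading=N
uniquely the one of 125 3-step routes that fits.

spin(left), arc(left, 2), straight(1)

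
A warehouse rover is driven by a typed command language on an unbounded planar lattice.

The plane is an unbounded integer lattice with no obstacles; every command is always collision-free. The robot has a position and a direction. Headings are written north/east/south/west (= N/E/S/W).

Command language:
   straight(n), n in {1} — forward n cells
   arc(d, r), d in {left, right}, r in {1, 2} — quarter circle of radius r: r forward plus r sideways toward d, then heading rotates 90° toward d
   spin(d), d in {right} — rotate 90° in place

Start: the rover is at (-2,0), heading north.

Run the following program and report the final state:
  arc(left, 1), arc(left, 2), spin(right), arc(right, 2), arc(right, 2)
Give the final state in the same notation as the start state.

t0: at (-2,0), heading north
[1] after arc(left, 1): at (-3,1), heading west
[2] after arc(left, 2): at (-5,-1), heading south
[3] after spin(right): at (-5,-1), heading west
[4] after arc(right, 2): at (-7,1), heading north
[5] after arc(right, 2): at (-5,3), heading east

at (-5,3), heading east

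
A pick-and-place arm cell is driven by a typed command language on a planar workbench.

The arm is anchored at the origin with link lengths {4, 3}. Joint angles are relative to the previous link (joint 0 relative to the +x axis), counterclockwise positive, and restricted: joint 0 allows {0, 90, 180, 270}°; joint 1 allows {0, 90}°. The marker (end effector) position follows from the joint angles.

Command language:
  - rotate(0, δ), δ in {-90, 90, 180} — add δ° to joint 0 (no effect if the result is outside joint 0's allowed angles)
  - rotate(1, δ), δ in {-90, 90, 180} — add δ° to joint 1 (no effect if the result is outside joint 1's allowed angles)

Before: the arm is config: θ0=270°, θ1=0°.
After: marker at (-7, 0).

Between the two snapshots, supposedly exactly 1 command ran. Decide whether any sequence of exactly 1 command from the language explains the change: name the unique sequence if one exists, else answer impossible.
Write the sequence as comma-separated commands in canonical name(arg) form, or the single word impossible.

start: config: θ0=270°, θ1=0°
1. rotate(0, -90) → config: θ0=180°, θ1=0°
all 6 alternatives checked — unique.

rotate(0, -90)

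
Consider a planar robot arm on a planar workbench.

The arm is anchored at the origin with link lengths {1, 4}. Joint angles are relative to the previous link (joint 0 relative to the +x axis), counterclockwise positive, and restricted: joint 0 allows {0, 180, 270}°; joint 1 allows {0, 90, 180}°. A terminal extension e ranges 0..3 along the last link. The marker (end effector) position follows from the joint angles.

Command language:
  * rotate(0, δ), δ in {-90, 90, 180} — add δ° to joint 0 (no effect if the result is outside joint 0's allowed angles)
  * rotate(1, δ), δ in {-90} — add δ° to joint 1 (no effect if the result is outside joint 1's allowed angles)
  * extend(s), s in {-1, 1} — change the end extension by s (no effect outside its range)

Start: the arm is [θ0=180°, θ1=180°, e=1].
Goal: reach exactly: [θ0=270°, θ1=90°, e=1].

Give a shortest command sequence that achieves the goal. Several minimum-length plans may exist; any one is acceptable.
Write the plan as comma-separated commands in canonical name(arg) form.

start: [θ0=180°, θ1=180°, e=1]
t=1 rotate(0, 90) ⇒ [θ0=270°, θ1=180°, e=1]
t=2 rotate(1, -90) ⇒ [θ0=270°, θ1=90°, e=1]
no 1-step plan works, so 2 is optimal.

rotate(0, 90), rotate(1, -90)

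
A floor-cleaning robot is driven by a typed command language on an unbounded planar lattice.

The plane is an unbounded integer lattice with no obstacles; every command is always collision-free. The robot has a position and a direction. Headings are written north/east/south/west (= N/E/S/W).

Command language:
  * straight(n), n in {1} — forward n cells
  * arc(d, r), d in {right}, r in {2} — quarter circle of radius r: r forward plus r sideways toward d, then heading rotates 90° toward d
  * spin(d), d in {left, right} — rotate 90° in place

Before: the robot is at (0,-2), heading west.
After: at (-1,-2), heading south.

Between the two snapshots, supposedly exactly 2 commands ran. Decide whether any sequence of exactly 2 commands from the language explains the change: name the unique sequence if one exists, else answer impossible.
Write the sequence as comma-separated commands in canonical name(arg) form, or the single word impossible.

straight(1), spin(left)

key: order matters: swapping straight(1) and spin(left) lands elsewhere
start: at (0,-2), heading west
step 1 (straight(1)): at (-1,-2), heading west
step 2 (spin(left)): at (-1,-2), heading south
all 16 alternatives checked — unique.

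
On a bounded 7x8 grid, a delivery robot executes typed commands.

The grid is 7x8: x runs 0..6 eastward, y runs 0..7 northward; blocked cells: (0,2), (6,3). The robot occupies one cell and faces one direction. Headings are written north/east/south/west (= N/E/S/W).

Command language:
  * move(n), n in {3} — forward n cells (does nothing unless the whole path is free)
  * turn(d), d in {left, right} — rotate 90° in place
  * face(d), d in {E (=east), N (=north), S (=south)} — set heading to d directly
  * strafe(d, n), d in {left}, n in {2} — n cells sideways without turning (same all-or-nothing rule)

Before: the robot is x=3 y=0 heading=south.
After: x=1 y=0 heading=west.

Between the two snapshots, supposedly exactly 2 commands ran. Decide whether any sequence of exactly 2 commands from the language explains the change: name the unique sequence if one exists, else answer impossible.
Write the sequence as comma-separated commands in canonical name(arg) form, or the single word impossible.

impossible

checked all 2-command options: none fits.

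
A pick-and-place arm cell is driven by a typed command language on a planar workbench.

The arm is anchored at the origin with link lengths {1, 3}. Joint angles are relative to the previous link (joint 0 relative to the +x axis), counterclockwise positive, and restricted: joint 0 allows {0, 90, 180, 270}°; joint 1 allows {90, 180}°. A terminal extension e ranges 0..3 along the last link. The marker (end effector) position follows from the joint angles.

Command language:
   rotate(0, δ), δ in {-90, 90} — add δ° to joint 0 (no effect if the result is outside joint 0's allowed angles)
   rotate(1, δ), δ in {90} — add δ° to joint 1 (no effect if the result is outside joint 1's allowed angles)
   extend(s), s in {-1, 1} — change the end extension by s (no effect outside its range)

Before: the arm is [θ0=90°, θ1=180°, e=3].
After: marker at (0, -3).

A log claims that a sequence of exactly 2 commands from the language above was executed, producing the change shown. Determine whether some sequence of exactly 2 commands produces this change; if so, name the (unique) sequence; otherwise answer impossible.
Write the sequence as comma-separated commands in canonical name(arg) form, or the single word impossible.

begin: [θ0=90°, θ1=180°, e=3]
step 1 (extend(-1)): [θ0=90°, θ1=180°, e=2]
step 2 (extend(-1)): [θ0=90°, θ1=180°, e=1]
no other 2-command option fits: unique.

extend(-1), extend(-1)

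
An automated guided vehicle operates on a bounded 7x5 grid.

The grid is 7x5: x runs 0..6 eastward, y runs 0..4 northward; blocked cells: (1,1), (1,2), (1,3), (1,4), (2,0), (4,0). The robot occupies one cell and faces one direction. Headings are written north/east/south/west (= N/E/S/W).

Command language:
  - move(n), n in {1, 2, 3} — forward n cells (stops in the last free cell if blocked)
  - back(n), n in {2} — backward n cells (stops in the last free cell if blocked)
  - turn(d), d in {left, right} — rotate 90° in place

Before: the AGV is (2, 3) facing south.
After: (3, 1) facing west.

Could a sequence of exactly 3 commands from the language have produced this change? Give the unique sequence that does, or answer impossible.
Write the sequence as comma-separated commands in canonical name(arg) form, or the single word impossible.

checked all 3-command options: none fits.

impossible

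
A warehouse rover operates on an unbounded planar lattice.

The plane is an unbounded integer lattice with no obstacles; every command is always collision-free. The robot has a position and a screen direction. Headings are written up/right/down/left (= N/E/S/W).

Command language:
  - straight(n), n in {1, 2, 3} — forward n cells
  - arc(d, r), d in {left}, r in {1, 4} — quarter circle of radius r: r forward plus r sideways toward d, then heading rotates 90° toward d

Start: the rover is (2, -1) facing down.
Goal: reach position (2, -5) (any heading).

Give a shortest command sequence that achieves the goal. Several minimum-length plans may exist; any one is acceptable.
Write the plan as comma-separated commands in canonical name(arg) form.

straight(3), straight(1)

initial: (2, -1) facing down
step 1 (straight(3)): (2, -4) facing down
step 2 (straight(1)): (2, -5) facing down
nothing shorter than 2 reaches the goal.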